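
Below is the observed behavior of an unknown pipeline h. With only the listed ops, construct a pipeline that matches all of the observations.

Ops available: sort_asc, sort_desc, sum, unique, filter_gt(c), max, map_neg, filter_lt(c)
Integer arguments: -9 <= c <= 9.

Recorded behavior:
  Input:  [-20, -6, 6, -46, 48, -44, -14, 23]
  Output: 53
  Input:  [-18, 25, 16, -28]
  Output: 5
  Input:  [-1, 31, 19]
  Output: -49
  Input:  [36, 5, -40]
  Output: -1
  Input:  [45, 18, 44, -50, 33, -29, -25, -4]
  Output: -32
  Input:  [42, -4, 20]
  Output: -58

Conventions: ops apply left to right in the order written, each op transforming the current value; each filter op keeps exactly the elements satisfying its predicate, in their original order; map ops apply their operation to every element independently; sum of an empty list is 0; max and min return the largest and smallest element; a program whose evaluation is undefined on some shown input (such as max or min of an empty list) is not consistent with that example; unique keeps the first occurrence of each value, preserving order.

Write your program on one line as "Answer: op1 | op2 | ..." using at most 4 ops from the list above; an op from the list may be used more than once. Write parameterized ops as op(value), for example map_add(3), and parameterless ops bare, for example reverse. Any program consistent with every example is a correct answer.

sort_desc | map_neg | sum

Check, running the answer program on each example:
  [-20, -6, 6, -46, 48, -44, -14, 23] -> [48, 23, 6, -6, -14, -20, -44, -46] -> [-48, -23, -6, 6, 14, 20, 44, 46] -> 53
  [-18, 25, 16, -28] -> [25, 16, -18, -28] -> [-25, -16, 18, 28] -> 5
  [-1, 31, 19] -> [31, 19, -1] -> [-31, -19, 1] -> -49
  [36, 5, -40] -> [36, 5, -40] -> [-36, -5, 40] -> -1
  [45, 18, 44, -50, 33, -29, -25, -4] -> [45, 44, 33, 18, -4, -25, -29, -50] -> [-45, -44, -33, -18, 4, 25, 29, 50] -> -32
  [42, -4, 20] -> [42, 20, -4] -> [-42, -20, 4] -> -58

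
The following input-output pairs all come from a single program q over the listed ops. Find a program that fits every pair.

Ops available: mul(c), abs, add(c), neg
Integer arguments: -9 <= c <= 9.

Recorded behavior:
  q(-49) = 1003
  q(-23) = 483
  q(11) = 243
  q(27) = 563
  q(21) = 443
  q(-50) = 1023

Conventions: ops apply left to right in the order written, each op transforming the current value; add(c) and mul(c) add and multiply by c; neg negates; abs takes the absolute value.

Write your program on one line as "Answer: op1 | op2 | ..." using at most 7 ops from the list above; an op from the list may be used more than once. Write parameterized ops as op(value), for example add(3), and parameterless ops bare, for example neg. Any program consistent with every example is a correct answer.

mul(-4) | abs | add(4) | mul(-5) | neg | add(3)

Check, running the answer program on each example:
  -49 -> 196 -> 196 -> 200 -> -1000 -> 1000 -> 1003
  -23 -> 92 -> 92 -> 96 -> -480 -> 480 -> 483
  11 -> -44 -> 44 -> 48 -> -240 -> 240 -> 243
  27 -> -108 -> 108 -> 112 -> -560 -> 560 -> 563
  21 -> -84 -> 84 -> 88 -> -440 -> 440 -> 443
  -50 -> 200 -> 200 -> 204 -> -1020 -> 1020 -> 1023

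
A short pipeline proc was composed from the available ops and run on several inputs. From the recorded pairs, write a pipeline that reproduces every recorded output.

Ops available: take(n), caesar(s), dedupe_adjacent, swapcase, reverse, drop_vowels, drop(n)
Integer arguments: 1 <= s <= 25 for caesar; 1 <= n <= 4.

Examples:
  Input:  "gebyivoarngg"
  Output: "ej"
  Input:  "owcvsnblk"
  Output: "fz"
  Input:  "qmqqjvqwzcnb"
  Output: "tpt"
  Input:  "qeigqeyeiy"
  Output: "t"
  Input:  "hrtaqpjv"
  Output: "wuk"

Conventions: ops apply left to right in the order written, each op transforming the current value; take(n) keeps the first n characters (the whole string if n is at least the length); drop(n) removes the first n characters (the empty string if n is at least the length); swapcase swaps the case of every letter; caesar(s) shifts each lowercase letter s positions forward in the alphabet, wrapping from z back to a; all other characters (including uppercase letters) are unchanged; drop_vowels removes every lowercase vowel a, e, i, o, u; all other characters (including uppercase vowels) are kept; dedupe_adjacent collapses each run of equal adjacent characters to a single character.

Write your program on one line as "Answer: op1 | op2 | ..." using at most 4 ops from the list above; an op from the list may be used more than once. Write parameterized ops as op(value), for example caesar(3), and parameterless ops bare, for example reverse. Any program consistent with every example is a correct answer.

take(3) | drop_vowels | reverse | caesar(3)

Check, running the answer program on each example:
  "gebyivoarngg" -> "geb" -> "gb" -> "bg" -> "ej"
  "owcvsnblk" -> "owc" -> "wc" -> "cw" -> "fz"
  "qmqqjvqwzcnb" -> "qmq" -> "qmq" -> "qmq" -> "tpt"
  "qeigqeyeiy" -> "qei" -> "q" -> "q" -> "t"
  "hrtaqpjv" -> "hrt" -> "hrt" -> "trh" -> "wuk"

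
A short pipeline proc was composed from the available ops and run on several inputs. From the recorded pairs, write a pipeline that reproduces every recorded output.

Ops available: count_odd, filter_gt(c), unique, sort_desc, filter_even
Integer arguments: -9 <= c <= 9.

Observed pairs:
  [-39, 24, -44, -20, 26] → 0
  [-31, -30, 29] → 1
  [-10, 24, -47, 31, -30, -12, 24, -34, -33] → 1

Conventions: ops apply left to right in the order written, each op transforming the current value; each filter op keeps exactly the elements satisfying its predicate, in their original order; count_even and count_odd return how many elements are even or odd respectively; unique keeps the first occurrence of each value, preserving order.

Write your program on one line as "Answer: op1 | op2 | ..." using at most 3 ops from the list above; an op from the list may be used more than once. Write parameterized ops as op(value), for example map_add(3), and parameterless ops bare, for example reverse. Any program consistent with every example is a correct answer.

filter_gt(-4) | unique | count_odd

Check, running the answer program on each example:
  [-39, 24, -44, -20, 26] -> [24, 26] -> [24, 26] -> 0
  [-31, -30, 29] -> [29] -> [29] -> 1
  [-10, 24, -47, 31, -30, -12, 24, -34, -33] -> [24, 31, 24] -> [24, 31] -> 1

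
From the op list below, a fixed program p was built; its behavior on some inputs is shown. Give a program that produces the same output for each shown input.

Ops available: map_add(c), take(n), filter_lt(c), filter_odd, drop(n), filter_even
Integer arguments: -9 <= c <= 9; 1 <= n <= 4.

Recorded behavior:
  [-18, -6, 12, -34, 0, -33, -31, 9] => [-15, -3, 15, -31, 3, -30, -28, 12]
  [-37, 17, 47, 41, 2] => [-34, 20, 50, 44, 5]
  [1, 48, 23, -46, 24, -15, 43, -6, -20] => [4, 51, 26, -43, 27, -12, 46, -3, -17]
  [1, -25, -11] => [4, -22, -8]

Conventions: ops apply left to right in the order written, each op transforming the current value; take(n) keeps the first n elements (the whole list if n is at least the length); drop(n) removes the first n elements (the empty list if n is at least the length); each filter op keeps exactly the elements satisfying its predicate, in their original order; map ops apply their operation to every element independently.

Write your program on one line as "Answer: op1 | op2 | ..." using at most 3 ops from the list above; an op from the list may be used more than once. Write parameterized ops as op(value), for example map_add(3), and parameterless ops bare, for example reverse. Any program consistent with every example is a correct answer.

map_add(7) | map_add(-4)

Check, running the answer program on each example:
  [-18, -6, 12, -34, 0, -33, -31, 9] -> [-11, 1, 19, -27, 7, -26, -24, 16] -> [-15, -3, 15, -31, 3, -30, -28, 12]
  [-37, 17, 47, 41, 2] -> [-30, 24, 54, 48, 9] -> [-34, 20, 50, 44, 5]
  [1, 48, 23, -46, 24, -15, 43, -6, -20] -> [8, 55, 30, -39, 31, -8, 50, 1, -13] -> [4, 51, 26, -43, 27, -12, 46, -3, -17]
  [1, -25, -11] -> [8, -18, -4] -> [4, -22, -8]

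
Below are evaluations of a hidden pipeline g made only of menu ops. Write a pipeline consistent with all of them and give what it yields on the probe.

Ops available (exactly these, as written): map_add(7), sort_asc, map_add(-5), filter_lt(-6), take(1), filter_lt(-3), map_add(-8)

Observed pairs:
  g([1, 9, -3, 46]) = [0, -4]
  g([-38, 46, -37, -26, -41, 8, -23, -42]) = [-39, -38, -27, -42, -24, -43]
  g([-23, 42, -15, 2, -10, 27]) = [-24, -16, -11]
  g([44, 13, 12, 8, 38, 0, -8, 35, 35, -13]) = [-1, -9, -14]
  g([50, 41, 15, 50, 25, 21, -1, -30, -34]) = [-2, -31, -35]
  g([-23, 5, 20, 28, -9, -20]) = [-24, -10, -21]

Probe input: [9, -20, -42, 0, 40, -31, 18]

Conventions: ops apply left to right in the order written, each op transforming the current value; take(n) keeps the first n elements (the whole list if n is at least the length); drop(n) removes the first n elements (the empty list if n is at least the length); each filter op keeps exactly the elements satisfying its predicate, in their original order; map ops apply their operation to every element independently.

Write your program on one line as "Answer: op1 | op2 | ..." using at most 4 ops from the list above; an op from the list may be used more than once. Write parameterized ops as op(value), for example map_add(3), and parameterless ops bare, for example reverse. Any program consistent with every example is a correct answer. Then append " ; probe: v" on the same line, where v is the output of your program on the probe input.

map_add(-8) | filter_lt(-6) | map_add(7) ; probe: [-21, -43, -1, -32]

Check, running the answer program on each example:
  [1, 9, -3, 46] -> [-7, 1, -11, 38] -> [-7, -11] -> [0, -4]
  [-38, 46, -37, -26, -41, 8, -23, -42] -> [-46, 38, -45, -34, -49, 0, -31, -50] -> [-46, -45, -34, -49, -31, -50] -> [-39, -38, -27, -42, -24, -43]
  [-23, 42, -15, 2, -10, 27] -> [-31, 34, -23, -6, -18, 19] -> [-31, -23, -18] -> [-24, -16, -11]
  [44, 13, 12, 8, 38, 0, -8, 35, 35, -13] -> [36, 5, 4, 0, 30, -8, -16, 27, 27, -21] -> [-8, -16, -21] -> [-1, -9, -14]
  [50, 41, 15, 50, 25, 21, -1, -30, -34] -> [42, 33, 7, 42, 17, 13, -9, -38, -42] -> [-9, -38, -42] -> [-2, -31, -35]
  [-23, 5, 20, 28, -9, -20] -> [-31, -3, 12, 20, -17, -28] -> [-31, -17, -28] -> [-24, -10, -21]
  probe: [9, -20, -42, 0, 40, -31, 18] -> [1, -28, -50, -8, 32, -39, 10] -> [-28, -50, -8, -39] -> [-21, -43, -1, -32]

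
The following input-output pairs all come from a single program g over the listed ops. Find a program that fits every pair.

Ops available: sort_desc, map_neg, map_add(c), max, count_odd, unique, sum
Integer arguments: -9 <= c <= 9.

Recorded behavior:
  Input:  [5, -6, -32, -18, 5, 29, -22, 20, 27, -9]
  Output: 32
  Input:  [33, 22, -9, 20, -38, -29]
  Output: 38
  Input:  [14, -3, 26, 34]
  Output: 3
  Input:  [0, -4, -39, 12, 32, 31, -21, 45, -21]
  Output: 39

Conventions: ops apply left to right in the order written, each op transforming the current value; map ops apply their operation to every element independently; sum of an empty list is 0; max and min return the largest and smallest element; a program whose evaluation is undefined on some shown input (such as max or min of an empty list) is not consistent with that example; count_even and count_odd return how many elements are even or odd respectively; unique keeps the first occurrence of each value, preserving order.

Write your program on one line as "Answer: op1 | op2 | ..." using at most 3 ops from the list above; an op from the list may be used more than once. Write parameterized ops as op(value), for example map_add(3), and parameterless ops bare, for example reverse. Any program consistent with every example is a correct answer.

map_neg | sort_desc | max

Check, running the answer program on each example:
  [5, -6, -32, -18, 5, 29, -22, 20, 27, -9] -> [-5, 6, 32, 18, -5, -29, 22, -20, -27, 9] -> [32, 22, 18, 9, 6, -5, -5, -20, -27, -29] -> 32
  [33, 22, -9, 20, -38, -29] -> [-33, -22, 9, -20, 38, 29] -> [38, 29, 9, -20, -22, -33] -> 38
  [14, -3, 26, 34] -> [-14, 3, -26, -34] -> [3, -14, -26, -34] -> 3
  [0, -4, -39, 12, 32, 31, -21, 45, -21] -> [0, 4, 39, -12, -32, -31, 21, -45, 21] -> [39, 21, 21, 4, 0, -12, -31, -32, -45] -> 39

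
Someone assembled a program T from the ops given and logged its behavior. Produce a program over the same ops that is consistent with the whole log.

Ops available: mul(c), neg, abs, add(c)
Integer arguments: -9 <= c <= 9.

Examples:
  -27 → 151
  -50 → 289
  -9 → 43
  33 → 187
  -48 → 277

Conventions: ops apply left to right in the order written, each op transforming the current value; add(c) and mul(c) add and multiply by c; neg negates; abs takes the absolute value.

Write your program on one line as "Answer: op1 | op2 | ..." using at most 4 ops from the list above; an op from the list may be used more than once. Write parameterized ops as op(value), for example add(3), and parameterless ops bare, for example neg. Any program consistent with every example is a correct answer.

abs | mul(6) | add(-6) | add(-5)

Check, running the answer program on each example:
  -27 -> 27 -> 162 -> 156 -> 151
  -50 -> 50 -> 300 -> 294 -> 289
  -9 -> 9 -> 54 -> 48 -> 43
  33 -> 33 -> 198 -> 192 -> 187
  -48 -> 48 -> 288 -> 282 -> 277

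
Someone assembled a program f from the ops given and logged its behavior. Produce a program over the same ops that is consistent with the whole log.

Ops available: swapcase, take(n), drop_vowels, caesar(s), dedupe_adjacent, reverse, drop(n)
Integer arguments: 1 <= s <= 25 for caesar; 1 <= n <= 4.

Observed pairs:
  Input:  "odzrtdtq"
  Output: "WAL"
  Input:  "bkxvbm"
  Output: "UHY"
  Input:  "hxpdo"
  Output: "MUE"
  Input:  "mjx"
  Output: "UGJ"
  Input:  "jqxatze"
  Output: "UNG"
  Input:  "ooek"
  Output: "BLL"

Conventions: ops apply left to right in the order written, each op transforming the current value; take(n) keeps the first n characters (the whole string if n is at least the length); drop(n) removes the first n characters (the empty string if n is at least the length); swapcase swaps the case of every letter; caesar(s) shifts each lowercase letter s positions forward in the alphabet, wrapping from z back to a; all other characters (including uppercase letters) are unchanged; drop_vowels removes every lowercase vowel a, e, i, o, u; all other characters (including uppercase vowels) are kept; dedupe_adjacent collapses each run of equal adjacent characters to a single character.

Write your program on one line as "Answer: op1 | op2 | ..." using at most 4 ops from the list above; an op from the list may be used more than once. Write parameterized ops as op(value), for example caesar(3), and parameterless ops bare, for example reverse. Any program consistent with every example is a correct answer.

caesar(23) | take(3) | swapcase | reverse

Check, running the answer program on each example:
  "odzrtdtq" -> "lawoqaqn" -> "law" -> "LAW" -> "WAL"
  "bkxvbm" -> "yhusyj" -> "yhu" -> "YHU" -> "UHY"
  "hxpdo" -> "eumal" -> "eum" -> "EUM" -> "MUE"
  "mjx" -> "jgu" -> "jgu" -> "JGU" -> "UGJ"
  "jqxatze" -> "gnuxqwb" -> "gnu" -> "GNU" -> "UNG"
  "ooek" -> "llbh" -> "llb" -> "LLB" -> "BLL"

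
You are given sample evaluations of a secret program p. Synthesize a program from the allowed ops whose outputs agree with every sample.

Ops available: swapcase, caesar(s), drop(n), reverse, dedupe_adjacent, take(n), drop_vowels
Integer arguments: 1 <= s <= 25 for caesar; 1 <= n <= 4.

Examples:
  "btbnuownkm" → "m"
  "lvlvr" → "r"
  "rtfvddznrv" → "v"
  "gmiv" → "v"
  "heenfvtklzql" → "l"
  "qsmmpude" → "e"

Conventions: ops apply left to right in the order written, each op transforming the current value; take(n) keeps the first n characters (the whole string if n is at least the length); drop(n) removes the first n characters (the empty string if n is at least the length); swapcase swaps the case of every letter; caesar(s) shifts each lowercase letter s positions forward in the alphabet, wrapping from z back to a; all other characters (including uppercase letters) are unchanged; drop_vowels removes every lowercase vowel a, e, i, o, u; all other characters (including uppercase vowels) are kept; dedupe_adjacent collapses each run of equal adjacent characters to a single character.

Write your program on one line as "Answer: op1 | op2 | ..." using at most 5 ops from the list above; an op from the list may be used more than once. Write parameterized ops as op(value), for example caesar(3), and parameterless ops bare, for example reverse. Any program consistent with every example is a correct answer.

swapcase | reverse | dedupe_adjacent | swapcase | take(1)

Check, running the answer program on each example:
  "btbnuownkm" -> "BTBNUOWNKM" -> "MKNWOUNBTB" -> "MKNWOUNBTB" -> "mknwounbtb" -> "m"
  "lvlvr" -> "LVLVR" -> "RVLVL" -> "RVLVL" -> "rvlvl" -> "r"
  "rtfvddznrv" -> "RTFVDDZNRV" -> "VRNZDDVFTR" -> "VRNZDVFTR" -> "vrnzdvftr" -> "v"
  "gmiv" -> "GMIV" -> "VIMG" -> "VIMG" -> "vimg" -> "v"
  "heenfvtklzql" -> "HEENFVTKLZQL" -> "LQZLKTVFNEEH" -> "LQZLKTVFNEH" -> "lqzlktvfneh" -> "l"
  "qsmmpude" -> "QSMMPUDE" -> "EDUPMMSQ" -> "EDUPMSQ" -> "edupmsq" -> "e"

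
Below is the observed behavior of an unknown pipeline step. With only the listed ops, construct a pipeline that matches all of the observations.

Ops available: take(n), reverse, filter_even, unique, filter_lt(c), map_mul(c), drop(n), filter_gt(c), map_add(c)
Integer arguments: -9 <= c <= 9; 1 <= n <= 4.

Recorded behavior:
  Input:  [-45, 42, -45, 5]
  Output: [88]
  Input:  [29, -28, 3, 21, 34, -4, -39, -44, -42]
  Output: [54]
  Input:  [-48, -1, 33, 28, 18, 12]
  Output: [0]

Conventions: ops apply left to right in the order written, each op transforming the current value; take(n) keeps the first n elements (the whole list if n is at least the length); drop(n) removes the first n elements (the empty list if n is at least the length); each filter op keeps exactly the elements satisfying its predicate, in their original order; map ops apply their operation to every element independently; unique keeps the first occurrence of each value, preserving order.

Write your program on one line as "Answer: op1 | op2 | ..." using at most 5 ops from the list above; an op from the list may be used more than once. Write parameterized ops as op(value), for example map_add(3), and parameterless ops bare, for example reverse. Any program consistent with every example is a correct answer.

map_mul(-2) | map_add(-2) | drop(1) | take(3) | filter_gt(-2)

Check, running the answer program on each example:
  [-45, 42, -45, 5] -> [90, -84, 90, -10] -> [88, -86, 88, -12] -> [-86, 88, -12] -> [-86, 88, -12] -> [88]
  [29, -28, 3, 21, 34, -4, -39, -44, -42] -> [-58, 56, -6, -42, -68, 8, 78, 88, 84] -> [-60, 54, -8, -44, -70, 6, 76, 86, 82] -> [54, -8, -44, -70, 6, 76, 86, 82] -> [54, -8, -44] -> [54]
  [-48, -1, 33, 28, 18, 12] -> [96, 2, -66, -56, -36, -24] -> [94, 0, -68, -58, -38, -26] -> [0, -68, -58, -38, -26] -> [0, -68, -58] -> [0]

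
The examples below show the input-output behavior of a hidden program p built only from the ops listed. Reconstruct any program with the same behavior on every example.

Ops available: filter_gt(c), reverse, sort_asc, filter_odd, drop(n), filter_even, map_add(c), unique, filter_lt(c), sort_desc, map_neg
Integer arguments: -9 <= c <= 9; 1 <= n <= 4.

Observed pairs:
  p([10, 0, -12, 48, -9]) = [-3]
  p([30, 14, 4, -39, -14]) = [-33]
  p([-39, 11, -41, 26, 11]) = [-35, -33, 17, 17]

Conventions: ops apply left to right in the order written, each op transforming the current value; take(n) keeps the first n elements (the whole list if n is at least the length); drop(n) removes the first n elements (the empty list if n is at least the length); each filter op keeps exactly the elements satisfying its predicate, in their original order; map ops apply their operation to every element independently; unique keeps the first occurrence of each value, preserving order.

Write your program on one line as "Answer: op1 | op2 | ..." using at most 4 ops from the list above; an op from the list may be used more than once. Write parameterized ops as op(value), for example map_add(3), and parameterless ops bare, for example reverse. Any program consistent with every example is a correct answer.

sort_desc | reverse | map_add(6) | filter_odd

Check, running the answer program on each example:
  [10, 0, -12, 48, -9] -> [48, 10, 0, -9, -12] -> [-12, -9, 0, 10, 48] -> [-6, -3, 6, 16, 54] -> [-3]
  [30, 14, 4, -39, -14] -> [30, 14, 4, -14, -39] -> [-39, -14, 4, 14, 30] -> [-33, -8, 10, 20, 36] -> [-33]
  [-39, 11, -41, 26, 11] -> [26, 11, 11, -39, -41] -> [-41, -39, 11, 11, 26] -> [-35, -33, 17, 17, 32] -> [-35, -33, 17, 17]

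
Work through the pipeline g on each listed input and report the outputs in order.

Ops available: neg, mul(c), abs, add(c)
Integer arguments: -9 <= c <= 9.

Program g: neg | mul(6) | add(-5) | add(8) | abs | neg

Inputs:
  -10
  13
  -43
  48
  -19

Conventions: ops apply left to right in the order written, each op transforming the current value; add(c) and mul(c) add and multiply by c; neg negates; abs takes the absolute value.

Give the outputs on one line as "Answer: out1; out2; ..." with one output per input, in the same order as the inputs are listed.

Execution, op by op:
  -10 -> 10 -> 60 -> 55 -> 63 -> 63 -> -63
  13 -> -13 -> -78 -> -83 -> -75 -> 75 -> -75
  -43 -> 43 -> 258 -> 253 -> 261 -> 261 -> -261
  48 -> -48 -> -288 -> -293 -> -285 -> 285 -> -285
  -19 -> 19 -> 114 -> 109 -> 117 -> 117 -> -117

-63; -75; -261; -285; -117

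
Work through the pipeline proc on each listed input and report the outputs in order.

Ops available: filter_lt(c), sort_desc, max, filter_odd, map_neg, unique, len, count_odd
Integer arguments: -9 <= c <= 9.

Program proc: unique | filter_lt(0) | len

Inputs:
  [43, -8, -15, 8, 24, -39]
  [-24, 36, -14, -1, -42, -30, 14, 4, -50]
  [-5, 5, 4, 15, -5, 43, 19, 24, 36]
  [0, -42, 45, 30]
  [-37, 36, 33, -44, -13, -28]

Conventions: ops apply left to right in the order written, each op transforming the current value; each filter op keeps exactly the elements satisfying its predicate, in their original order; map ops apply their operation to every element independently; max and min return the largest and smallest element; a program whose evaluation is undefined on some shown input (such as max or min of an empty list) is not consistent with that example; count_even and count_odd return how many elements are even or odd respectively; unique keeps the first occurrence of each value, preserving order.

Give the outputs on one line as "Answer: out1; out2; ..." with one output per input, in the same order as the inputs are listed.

Execution, op by op:
  [43, -8, -15, 8, 24, -39] -> [43, -8, -15, 8, 24, -39] -> [-8, -15, -39] -> 3
  [-24, 36, -14, -1, -42, -30, 14, 4, -50] -> [-24, 36, -14, -1, -42, -30, 14, 4, -50] -> [-24, -14, -1, -42, -30, -50] -> 6
  [-5, 5, 4, 15, -5, 43, 19, 24, 36] -> [-5, 5, 4, 15, 43, 19, 24, 36] -> [-5] -> 1
  [0, -42, 45, 30] -> [0, -42, 45, 30] -> [-42] -> 1
  [-37, 36, 33, -44, -13, -28] -> [-37, 36, 33, -44, -13, -28] -> [-37, -44, -13, -28] -> 4

3; 6; 1; 1; 4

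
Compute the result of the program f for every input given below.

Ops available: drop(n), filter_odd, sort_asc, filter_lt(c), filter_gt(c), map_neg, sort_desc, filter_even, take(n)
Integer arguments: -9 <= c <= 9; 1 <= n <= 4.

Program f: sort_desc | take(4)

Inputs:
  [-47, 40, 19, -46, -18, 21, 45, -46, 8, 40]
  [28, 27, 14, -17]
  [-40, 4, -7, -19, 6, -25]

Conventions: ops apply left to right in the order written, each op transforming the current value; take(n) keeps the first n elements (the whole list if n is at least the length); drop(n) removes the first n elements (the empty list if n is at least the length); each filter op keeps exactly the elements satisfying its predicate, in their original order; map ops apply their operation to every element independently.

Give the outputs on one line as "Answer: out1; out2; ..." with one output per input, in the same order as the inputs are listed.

[45, 40, 40, 21]; [28, 27, 14, -17]; [6, 4, -7, -19]

Execution, op by op:
  [-47, 40, 19, -46, -18, 21, 45, -46, 8, 40] -> [45, 40, 40, 21, 19, 8, -18, -46, -46, -47] -> [45, 40, 40, 21]
  [28, 27, 14, -17] -> [28, 27, 14, -17] -> [28, 27, 14, -17]
  [-40, 4, -7, -19, 6, -25] -> [6, 4, -7, -19, -25, -40] -> [6, 4, -7, -19]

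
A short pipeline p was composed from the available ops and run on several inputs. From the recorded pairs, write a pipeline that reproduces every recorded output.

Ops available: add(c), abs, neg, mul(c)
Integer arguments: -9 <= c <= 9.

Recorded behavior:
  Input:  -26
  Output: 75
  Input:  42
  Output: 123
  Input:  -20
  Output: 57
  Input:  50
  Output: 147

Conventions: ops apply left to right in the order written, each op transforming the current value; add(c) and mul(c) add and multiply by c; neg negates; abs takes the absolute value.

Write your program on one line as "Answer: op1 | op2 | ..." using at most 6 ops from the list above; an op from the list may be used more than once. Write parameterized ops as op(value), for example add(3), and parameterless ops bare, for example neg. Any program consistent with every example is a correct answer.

mul(3) | abs | add(-4) | add(-3) | add(4)

Check, running the answer program on each example:
  -26 -> -78 -> 78 -> 74 -> 71 -> 75
  42 -> 126 -> 126 -> 122 -> 119 -> 123
  -20 -> -60 -> 60 -> 56 -> 53 -> 57
  50 -> 150 -> 150 -> 146 -> 143 -> 147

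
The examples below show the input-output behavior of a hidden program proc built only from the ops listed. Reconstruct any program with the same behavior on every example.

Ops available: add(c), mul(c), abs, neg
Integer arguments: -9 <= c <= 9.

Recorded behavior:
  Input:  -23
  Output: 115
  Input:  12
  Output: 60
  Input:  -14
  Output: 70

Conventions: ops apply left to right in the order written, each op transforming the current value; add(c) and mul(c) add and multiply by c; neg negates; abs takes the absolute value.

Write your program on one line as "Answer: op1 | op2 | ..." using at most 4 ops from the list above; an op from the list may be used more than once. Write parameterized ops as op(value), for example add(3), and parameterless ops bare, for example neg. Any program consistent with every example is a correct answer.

abs | neg | mul(-5)

Check, running the answer program on each example:
  -23 -> 23 -> -23 -> 115
  12 -> 12 -> -12 -> 60
  -14 -> 14 -> -14 -> 70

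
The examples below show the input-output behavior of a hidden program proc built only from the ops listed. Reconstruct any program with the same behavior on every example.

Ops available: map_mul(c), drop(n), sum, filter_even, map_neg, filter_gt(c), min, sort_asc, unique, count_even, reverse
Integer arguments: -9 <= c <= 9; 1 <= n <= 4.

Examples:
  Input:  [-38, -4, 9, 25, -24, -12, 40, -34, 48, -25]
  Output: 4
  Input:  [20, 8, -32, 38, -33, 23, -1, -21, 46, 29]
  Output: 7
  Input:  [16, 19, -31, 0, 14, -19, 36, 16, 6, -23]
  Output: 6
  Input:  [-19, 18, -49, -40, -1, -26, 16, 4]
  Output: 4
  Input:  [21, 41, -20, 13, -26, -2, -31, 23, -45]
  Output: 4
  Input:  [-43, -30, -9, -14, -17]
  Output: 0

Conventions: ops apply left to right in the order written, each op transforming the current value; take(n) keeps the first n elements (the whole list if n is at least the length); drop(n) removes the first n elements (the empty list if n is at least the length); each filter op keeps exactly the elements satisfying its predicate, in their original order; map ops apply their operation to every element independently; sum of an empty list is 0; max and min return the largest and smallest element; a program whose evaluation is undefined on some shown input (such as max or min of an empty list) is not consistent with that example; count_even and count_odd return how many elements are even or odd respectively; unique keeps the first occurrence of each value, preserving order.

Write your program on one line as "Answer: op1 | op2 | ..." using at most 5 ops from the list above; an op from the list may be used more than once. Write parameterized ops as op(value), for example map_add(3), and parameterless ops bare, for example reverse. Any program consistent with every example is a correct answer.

filter_gt(-2) | map_mul(-8) | unique | map_mul(8) | count_even

Check, running the answer program on each example:
  [-38, -4, 9, 25, -24, -12, 40, -34, 48, -25] -> [9, 25, 40, 48] -> [-72, -200, -320, -384] -> [-72, -200, -320, -384] -> [-576, -1600, -2560, -3072] -> 4
  [20, 8, -32, 38, -33, 23, -1, -21, 46, 29] -> [20, 8, 38, 23, -1, 46, 29] -> [-160, -64, -304, -184, 8, -368, -232] -> [-160, -64, -304, -184, 8, -368, -232] -> [-1280, -512, -2432, -1472, 64, -2944, -1856] -> 7
  [16, 19, -31, 0, 14, -19, 36, 16, 6, -23] -> [16, 19, 0, 14, 36, 16, 6] -> [-128, -152, 0, -112, -288, -128, -48] -> [-128, -152, 0, -112, -288, -48] -> [-1024, -1216, 0, -896, -2304, -384] -> 6
  [-19, 18, -49, -40, -1, -26, 16, 4] -> [18, -1, 16, 4] -> [-144, 8, -128, -32] -> [-144, 8, -128, -32] -> [-1152, 64, -1024, -256] -> 4
  [21, 41, -20, 13, -26, -2, -31, 23, -45] -> [21, 41, 13, 23] -> [-168, -328, -104, -184] -> [-168, -328, -104, -184] -> [-1344, -2624, -832, -1472] -> 4
  [-43, -30, -9, -14, -17] -> [] -> [] -> [] -> [] -> 0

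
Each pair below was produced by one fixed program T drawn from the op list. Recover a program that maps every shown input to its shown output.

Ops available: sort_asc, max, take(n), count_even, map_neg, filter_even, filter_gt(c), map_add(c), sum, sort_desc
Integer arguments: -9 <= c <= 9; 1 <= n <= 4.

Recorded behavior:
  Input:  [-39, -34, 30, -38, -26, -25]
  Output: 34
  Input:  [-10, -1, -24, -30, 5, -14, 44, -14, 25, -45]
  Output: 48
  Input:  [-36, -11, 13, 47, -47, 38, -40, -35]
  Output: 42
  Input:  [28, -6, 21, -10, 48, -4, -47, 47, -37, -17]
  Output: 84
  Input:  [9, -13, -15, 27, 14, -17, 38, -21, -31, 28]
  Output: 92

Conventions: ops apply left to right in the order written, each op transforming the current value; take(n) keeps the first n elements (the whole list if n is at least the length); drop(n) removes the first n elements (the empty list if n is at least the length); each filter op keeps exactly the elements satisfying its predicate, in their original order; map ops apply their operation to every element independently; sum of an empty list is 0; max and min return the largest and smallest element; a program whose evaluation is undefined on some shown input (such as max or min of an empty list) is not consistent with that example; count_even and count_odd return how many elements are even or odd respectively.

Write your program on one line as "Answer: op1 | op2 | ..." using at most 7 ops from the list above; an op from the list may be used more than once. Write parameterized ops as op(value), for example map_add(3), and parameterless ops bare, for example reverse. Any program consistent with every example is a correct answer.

map_add(4) | sort_asc | filter_even | filter_gt(5) | sort_desc | sum

Check, running the answer program on each example:
  [-39, -34, 30, -38, -26, -25] -> [-35, -30, 34, -34, -22, -21] -> [-35, -34, -30, -22, -21, 34] -> [-34, -30, -22, 34] -> [34] -> [34] -> 34
  [-10, -1, -24, -30, 5, -14, 44, -14, 25, -45] -> [-6, 3, -20, -26, 9, -10, 48, -10, 29, -41] -> [-41, -26, -20, -10, -10, -6, 3, 9, 29, 48] -> [-26, -20, -10, -10, -6, 48] -> [48] -> [48] -> 48
  [-36, -11, 13, 47, -47, 38, -40, -35] -> [-32, -7, 17, 51, -43, 42, -36, -31] -> [-43, -36, -32, -31, -7, 17, 42, 51] -> [-36, -32, 42] -> [42] -> [42] -> 42
  [28, -6, 21, -10, 48, -4, -47, 47, -37, -17] -> [32, -2, 25, -6, 52, 0, -43, 51, -33, -13] -> [-43, -33, -13, -6, -2, 0, 25, 32, 51, 52] -> [-6, -2, 0, 32, 52] -> [32, 52] -> [52, 32] -> 84
  [9, -13, -15, 27, 14, -17, 38, -21, -31, 28] -> [13, -9, -11, 31, 18, -13, 42, -17, -27, 32] -> [-27, -17, -13, -11, -9, 13, 18, 31, 32, 42] -> [18, 32, 42] -> [18, 32, 42] -> [42, 32, 18] -> 92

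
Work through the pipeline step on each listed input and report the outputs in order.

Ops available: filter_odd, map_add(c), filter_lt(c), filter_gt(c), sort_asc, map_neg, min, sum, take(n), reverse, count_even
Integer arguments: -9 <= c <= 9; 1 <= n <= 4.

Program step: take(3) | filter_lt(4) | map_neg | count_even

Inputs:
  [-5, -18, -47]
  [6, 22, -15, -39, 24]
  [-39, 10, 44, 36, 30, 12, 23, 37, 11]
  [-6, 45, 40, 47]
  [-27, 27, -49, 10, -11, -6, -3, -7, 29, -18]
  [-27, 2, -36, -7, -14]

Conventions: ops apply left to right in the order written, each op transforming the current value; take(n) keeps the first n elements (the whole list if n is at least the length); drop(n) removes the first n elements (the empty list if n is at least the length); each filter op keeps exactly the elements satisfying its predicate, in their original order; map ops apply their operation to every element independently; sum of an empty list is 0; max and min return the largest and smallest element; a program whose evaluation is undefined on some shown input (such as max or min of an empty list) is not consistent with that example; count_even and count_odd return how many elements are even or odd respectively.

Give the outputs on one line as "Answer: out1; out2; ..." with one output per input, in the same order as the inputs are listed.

Execution, op by op:
  [-5, -18, -47] -> [-5, -18, -47] -> [-5, -18, -47] -> [5, 18, 47] -> 1
  [6, 22, -15, -39, 24] -> [6, 22, -15] -> [-15] -> [15] -> 0
  [-39, 10, 44, 36, 30, 12, 23, 37, 11] -> [-39, 10, 44] -> [-39] -> [39] -> 0
  [-6, 45, 40, 47] -> [-6, 45, 40] -> [-6] -> [6] -> 1
  [-27, 27, -49, 10, -11, -6, -3, -7, 29, -18] -> [-27, 27, -49] -> [-27, -49] -> [27, 49] -> 0
  [-27, 2, -36, -7, -14] -> [-27, 2, -36] -> [-27, 2, -36] -> [27, -2, 36] -> 2

1; 0; 0; 1; 0; 2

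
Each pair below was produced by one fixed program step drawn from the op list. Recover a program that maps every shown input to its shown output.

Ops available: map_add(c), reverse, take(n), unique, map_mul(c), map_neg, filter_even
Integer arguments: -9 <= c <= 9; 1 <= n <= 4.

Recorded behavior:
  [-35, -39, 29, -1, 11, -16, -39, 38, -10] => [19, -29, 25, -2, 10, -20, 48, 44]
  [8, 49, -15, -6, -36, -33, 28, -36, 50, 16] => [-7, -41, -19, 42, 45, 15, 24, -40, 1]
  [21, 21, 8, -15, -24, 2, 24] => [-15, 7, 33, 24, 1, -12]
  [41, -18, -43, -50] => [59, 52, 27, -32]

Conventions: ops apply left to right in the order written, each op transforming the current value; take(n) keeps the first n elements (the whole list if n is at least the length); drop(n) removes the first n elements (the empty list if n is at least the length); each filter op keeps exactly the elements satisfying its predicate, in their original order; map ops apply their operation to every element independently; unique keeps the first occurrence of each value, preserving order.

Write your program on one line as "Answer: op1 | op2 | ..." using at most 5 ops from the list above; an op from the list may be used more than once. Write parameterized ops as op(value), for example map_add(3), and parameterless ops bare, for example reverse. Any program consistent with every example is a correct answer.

map_add(-9) | map_neg | unique | reverse

Check, running the answer program on each example:
  [-35, -39, 29, -1, 11, -16, -39, 38, -10] -> [-44, -48, 20, -10, 2, -25, -48, 29, -19] -> [44, 48, -20, 10, -2, 25, 48, -29, 19] -> [44, 48, -20, 10, -2, 25, -29, 19] -> [19, -29, 25, -2, 10, -20, 48, 44]
  [8, 49, -15, -6, -36, -33, 28, -36, 50, 16] -> [-1, 40, -24, -15, -45, -42, 19, -45, 41, 7] -> [1, -40, 24, 15, 45, 42, -19, 45, -41, -7] -> [1, -40, 24, 15, 45, 42, -19, -41, -7] -> [-7, -41, -19, 42, 45, 15, 24, -40, 1]
  [21, 21, 8, -15, -24, 2, 24] -> [12, 12, -1, -24, -33, -7, 15] -> [-12, -12, 1, 24, 33, 7, -15] -> [-12, 1, 24, 33, 7, -15] -> [-15, 7, 33, 24, 1, -12]
  [41, -18, -43, -50] -> [32, -27, -52, -59] -> [-32, 27, 52, 59] -> [-32, 27, 52, 59] -> [59, 52, 27, -32]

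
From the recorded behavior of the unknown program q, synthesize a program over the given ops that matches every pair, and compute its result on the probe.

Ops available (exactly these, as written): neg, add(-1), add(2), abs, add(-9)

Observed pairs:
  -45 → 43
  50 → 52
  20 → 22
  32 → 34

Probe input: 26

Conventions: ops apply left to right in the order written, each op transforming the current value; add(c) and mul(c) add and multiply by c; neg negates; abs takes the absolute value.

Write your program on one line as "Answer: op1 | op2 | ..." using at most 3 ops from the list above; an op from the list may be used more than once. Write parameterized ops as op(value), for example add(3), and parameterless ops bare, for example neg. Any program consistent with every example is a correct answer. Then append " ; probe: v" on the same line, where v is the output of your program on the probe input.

add(2) | neg | abs ; probe: 28

Check, running the answer program on each example:
  -45 -> -43 -> 43 -> 43
  50 -> 52 -> -52 -> 52
  20 -> 22 -> -22 -> 22
  32 -> 34 -> -34 -> 34
  probe: 26 -> 28 -> -28 -> 28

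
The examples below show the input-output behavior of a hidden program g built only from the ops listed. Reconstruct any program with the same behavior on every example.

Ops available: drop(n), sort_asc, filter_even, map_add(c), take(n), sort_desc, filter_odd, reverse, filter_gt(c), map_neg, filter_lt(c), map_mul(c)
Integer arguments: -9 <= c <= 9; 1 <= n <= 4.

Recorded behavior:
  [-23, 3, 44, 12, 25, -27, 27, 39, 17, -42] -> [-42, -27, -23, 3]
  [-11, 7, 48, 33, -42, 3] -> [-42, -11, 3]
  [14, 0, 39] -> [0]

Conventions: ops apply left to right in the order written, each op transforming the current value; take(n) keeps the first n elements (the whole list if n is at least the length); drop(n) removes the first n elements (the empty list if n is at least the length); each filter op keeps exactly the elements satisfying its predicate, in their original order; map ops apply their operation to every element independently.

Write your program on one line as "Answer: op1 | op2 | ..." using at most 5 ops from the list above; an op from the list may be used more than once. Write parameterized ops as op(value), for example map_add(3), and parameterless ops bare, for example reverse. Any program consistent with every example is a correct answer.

map_neg | filter_gt(-7) | sort_asc | reverse | map_neg

Check, running the answer program on each example:
  [-23, 3, 44, 12, 25, -27, 27, 39, 17, -42] -> [23, -3, -44, -12, -25, 27, -27, -39, -17, 42] -> [23, -3, 27, 42] -> [-3, 23, 27, 42] -> [42, 27, 23, -3] -> [-42, -27, -23, 3]
  [-11, 7, 48, 33, -42, 3] -> [11, -7, -48, -33, 42, -3] -> [11, 42, -3] -> [-3, 11, 42] -> [42, 11, -3] -> [-42, -11, 3]
  [14, 0, 39] -> [-14, 0, -39] -> [0] -> [0] -> [0] -> [0]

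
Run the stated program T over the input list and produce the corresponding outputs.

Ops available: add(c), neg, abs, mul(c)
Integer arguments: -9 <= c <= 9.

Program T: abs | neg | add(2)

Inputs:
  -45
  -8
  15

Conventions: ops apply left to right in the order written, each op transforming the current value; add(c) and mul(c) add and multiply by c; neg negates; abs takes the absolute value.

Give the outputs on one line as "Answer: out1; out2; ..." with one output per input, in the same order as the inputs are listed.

-43; -6; -13

Execution, op by op:
  -45 -> 45 -> -45 -> -43
  -8 -> 8 -> -8 -> -6
  15 -> 15 -> -15 -> -13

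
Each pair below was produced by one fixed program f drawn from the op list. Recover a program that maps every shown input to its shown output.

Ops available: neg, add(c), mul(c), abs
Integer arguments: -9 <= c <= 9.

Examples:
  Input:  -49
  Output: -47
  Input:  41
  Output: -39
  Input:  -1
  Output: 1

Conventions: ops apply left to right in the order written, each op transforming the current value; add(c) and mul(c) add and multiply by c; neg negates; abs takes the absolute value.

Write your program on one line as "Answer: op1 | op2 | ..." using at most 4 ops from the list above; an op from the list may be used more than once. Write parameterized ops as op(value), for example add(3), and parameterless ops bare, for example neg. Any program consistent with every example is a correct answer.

abs | neg | add(2)

Check, running the answer program on each example:
  -49 -> 49 -> -49 -> -47
  41 -> 41 -> -41 -> -39
  -1 -> 1 -> -1 -> 1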